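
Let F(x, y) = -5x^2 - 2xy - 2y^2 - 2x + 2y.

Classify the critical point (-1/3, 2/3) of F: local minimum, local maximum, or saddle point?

The Hessian of F is constant: H = [[-10, -2], [-2, -4]].
det(H) = (-10)·(-4) − (-2)² = 36.
det(H) > 0 and tr(H) = -14 < 0, so H is negative definite and the point is a local maximum.

local maximum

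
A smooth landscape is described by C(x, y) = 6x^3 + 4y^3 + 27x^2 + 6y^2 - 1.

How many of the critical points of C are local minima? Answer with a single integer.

1

C separates as a function of x plus a function of y, so ∇C=0 decouples.
∂C/∂x = 18x(x + 3) = 0 at x ∈ {-3, 0}; ∂C/∂y = 12y(y + 1) = 0 at y ∈ {-1, 0}.
The Hessian is diagonal: diag(C_xx, C_yy). Second derivatives: C_xx(-3)=-54, C_xx(0)=54; C_yy(-1)=-12, C_yy(0)=12.
Local minima occur where both diagonal entries positive: (0, 0). Count: 1.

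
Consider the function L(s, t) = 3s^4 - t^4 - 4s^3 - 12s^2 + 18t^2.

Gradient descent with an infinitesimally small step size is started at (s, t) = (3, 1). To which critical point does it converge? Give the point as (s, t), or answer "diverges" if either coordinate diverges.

L is separable, so gradient descent decouples: s follows -∂L/∂s, t follows -∂L/∂t.
∂L/∂s = 12s(s - 2)(s + 1); at s=3 this is 144, so s decreases.
∂L/∂t = -4t(t - 3)(t + 3); at t=1 this is 32, so t decreases.
s converges to its nearest critical value 2 (a local min of the s-part); t converges to 0. The iterate converges to (2, 0).

(2, 0)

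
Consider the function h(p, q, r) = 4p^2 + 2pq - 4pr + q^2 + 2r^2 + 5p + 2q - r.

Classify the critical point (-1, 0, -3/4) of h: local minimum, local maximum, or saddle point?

local minimum

The Hessian is constant: H = [[8, 2, -4], [2, 2, 0], [-4, 0, 4]].
Leading principal minors: Δ₁ = 8, Δ₂ = 12, Δ₃ = 16.
All leading minors are positive, so H is positive definite: a local minimum.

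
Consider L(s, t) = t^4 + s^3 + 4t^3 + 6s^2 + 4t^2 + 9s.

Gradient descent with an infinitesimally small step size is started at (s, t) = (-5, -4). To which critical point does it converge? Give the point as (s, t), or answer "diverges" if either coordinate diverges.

diverges

L is separable, so gradient descent decouples: s follows -∂L/∂s, t follows -∂L/∂t.
∂L/∂s = 3(s + 1)(s + 3); at s=-5 this is 24, so s decreases.
∂L/∂t = 4t(t + 1)(t + 2); at t=-4 this is -96, so t increases.
The s-coordinate has no critical point in that direction and runs off to infinity.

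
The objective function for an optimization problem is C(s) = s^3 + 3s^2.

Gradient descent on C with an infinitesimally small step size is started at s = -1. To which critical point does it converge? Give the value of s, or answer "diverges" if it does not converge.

0

C'(s) = 3s(s + 2), so C'(-1) = -3.
Gradient descent moves in the -C' direction, i.e. s is increasing.
The nearest critical point in that direction is s = 0, where C'' = 6 > 0 (a local minimum). The iterate converges there.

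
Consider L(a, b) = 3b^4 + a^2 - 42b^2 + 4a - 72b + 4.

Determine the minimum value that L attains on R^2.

L(a,b) separates as P(a) + Q(b) + 4, so its minimum is min P + min Q + 4.
P'(a) = 2a + 4 vanishes at a ∈ {-2}; Q'(b) = 12(b - 3)(b + 1)(b + 2) vanishes at b ∈ {-2, -1, 3}.
Local minima of P (where P''>0): P(-2)=-4. Local minima of Q: Q(-2)=24, Q(3)=-351.
So the global minimum of L is P(-2) + Q(3) + 4 = -4 − 351 + 4 = -351, attained at (-2, 3).

-351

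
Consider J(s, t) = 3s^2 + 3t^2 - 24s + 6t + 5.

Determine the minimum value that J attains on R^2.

J(s,t) separates as P(s) + Q(t) + 5, so its minimum is min P + min Q + 5.
P'(s) = 6s - 24 vanishes at s ∈ {4}; Q'(t) = 6(t + 1) vanishes at t ∈ {-1}.
Local minima of P (where P''>0): P(4)=-48. Local minima of Q: Q(-1)=-3.
So the global minimum of J is P(4) + Q(-1) + 5 = -48 − 3 + 5 = -46, attained at (4, -1).

-46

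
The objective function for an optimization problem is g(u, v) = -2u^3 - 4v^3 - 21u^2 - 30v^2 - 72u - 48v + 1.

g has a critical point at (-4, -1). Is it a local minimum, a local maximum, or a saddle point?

saddle point

The mixed partial ∂²g/∂u∂v is 0, so the Hessian at any point is diag(g_uu, g_vv) = diag(-6(2u + 7), -12(2v + 5)).
At (-4, -1): H = diag(6, -36).
The eigenvalues have opposite signs, so H is indefinite: a saddle point.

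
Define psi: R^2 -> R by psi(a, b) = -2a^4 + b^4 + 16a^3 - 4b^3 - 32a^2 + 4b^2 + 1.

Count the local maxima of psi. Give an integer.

2

psi separates as a function of a plus a function of b, so ∇psi=0 decouples.
∂psi/∂a = -8a(a - 4)(a - 2) = 0 at a ∈ {0, 2, 4}; ∂psi/∂b = 4b(b - 2)(b - 1) = 0 at b ∈ {0, 1, 2}.
The Hessian is diagonal: diag(psi_aa, psi_bb). Second derivatives: psi_aa(0)=-64, psi_aa(2)=32, psi_aa(4)=-64; psi_bb(0)=8, psi_bb(1)=-4, psi_bb(2)=8.
Local maxima occur where both diagonal entries negative: (0, 1), (4, 1). Count: 2.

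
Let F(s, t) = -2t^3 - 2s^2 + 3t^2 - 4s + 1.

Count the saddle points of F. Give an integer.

F separates as a function of s plus a function of t, so ∇F=0 decouples.
∂F/∂s = -4(s + 1) = 0 at s ∈ {-1}; ∂F/∂t = -6t(t - 1) = 0 at t ∈ {0, 1}.
The Hessian is diagonal: diag(F_ss, F_tt). Second derivatives: F_ss(-1)=-4; F_tt(0)=6, F_tt(1)=-6.
Saddle points occur where the two diagonal entries have opposite signs: (-1, 0). Count: 1.

1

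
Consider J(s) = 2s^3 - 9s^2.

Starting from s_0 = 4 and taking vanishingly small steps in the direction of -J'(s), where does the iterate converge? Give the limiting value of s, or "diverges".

3

J'(s) = 6s(s - 3), so J'(4) = 24.
Gradient descent moves in the -J' direction, i.e. s is decreasing.
The nearest critical point in that direction is s = 3, where J'' = 18 > 0 (a local minimum). The iterate converges there.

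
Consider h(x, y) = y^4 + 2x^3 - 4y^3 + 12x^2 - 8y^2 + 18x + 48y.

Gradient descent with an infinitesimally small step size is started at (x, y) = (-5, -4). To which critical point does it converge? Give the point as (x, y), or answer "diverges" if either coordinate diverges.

diverges

h is separable, so gradient descent decouples: x follows -∂h/∂x, y follows -∂h/∂y.
∂h/∂x = 6(x + 1)(x + 3); at x=-5 this is 48, so x decreases.
∂h/∂y = 4(y - 3)(y - 2)(y + 2); at y=-4 this is -336, so y increases.
The x-coordinate has no critical point in that direction and runs off to infinity.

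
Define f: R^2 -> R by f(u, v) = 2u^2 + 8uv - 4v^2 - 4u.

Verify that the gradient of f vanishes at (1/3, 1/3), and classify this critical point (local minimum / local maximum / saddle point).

saddle point

∇f = (4u + 8v - 4, 8u - 8v); substituting (1/3, 1/3) gives ∇f = (0, 0), so (1/3, 1/3) is indeed a critical point.
The Hessian of f is constant: H = [[4, 8], [8, -8]].
det(H) = 4·(-8) − 8² = -96.
Since det(H) < 0, H is indefinite and the critical point is a saddle point.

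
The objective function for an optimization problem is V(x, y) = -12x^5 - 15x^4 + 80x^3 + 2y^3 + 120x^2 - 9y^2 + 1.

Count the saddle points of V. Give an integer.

V separates as a function of x plus a function of y, so ∇V=0 decouples.
∂V/∂x = -60x(x - 2)(x + 1)(x + 2) = 0 at x ∈ {-2, -1, 0, 2}; ∂V/∂y = 6y(y - 3) = 0 at y ∈ {0, 3}.
The Hessian is diagonal: diag(V_xx, V_yy). Second derivatives: V_xx(-2)=480, V_xx(-1)=-180, V_xx(0)=240, V_xx(2)=-1440; V_yy(0)=-18, V_yy(3)=18.
Saddle points occur where the two diagonal entries have opposite signs: (-2, 0), (-1, 3), (0, 0), (2, 3). Count: 4.

4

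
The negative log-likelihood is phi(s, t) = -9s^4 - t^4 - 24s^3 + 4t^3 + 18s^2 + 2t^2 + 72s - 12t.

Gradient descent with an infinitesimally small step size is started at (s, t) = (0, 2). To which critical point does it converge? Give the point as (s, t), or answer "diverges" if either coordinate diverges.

(-1, 1)

phi is separable, so gradient descent decouples: s follows -∂phi/∂s, t follows -∂phi/∂t.
∂phi/∂s = -36(s - 1)(s + 1)(s + 2); at s=0 this is 72, so s decreases.
∂phi/∂t = -4(t - 3)(t - 1)(t + 1); at t=2 this is 12, so t decreases.
s converges to its nearest critical value -1 (a local min of the s-part); t converges to 1. The iterate converges to (-1, 1).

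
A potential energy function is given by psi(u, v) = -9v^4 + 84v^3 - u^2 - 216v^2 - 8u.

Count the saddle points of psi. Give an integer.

psi separates as a function of u plus a function of v, so ∇psi=0 decouples.
∂psi/∂u = -2(u + 4) = 0 at u ∈ {-4}; ∂psi/∂v = -36v(v - 4)(v - 3) = 0 at v ∈ {0, 3, 4}.
The Hessian is diagonal: diag(psi_uu, psi_vv). Second derivatives: psi_uu(-4)=-2; psi_vv(0)=-432, psi_vv(3)=108, psi_vv(4)=-144.
Saddle points occur where the two diagonal entries have opposite signs: (-4, 3). Count: 1.

1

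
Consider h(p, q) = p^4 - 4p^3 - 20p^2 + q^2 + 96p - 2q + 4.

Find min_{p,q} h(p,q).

-276

h(p,q) separates as A(p) + B(q) + 4, so its minimum is min A + min B + 4.
A'(p) = 4(p - 4)(p - 2)(p + 3) vanishes at p ∈ {-3, 2, 4}; B'(q) = 2q - 2 vanishes at q ∈ {1}.
Local minima of A (where A''>0): A(-3)=-279, A(4)=64. Local minima of B: B(1)=-1.
So the global minimum of h is A(-3) + B(1) + 4 = -279 − 1 + 4 = -276, attained at (-3, 1).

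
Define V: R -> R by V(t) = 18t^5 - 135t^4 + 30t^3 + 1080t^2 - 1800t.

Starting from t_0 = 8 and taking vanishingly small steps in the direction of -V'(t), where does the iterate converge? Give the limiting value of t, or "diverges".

5

V'(t) = 90(t - 5)(t - 2)(t - 1)(t + 2), so V'(8) = 113400.
Gradient descent moves in the -V' direction, i.e. t is decreasing.
The nearest critical point in that direction is t = 5, where V'' = 7560 > 0 (a local minimum). The iterate converges there.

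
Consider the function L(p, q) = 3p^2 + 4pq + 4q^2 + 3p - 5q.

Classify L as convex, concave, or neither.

L is quadratic, so its Hessian is the constant matrix H = [[6, 4], [4, 8]].
det(H) = 32, tr(H) = 14.
det(H) > 0 and tr(H) > 0, so H is positive definite everywhere: convex.

convex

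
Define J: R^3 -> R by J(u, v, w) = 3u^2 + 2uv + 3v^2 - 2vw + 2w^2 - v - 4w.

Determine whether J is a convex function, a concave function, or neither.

J is quadratic, so its Hessian is the constant matrix H = [[6, 2, 0], [2, 6, -2], [0, -2, 4]].
Leading principal minors: 6, 32, 104.
All positive ⇒ H ≻ 0 ⇒ convex.

convex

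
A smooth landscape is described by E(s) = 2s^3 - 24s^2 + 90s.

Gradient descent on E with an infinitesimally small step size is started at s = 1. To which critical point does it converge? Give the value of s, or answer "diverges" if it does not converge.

diverges

E'(s) = 6(s - 5)(s - 3), so E'(1) = 48.
Gradient descent moves in the -E' direction, i.e. s is decreasing.
There is no critical point below s=1, and E' keeps the same sign, so the iterate runs off to −∞.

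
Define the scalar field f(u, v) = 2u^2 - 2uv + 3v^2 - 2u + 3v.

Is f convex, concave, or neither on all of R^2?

convex

f is quadratic, so its Hessian is the constant matrix H = [[4, -2], [-2, 6]].
det(H) = 20, tr(H) = 10.
det(H) > 0 and tr(H) > 0, so H is positive definite everywhere: convex.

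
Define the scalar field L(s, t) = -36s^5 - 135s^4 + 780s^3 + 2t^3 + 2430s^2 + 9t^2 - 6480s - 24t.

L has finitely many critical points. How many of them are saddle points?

L separates as a function of s plus a function of t, so ∇L=0 decouples.
∂L/∂s = -180(s - 3)(s - 1)(s + 3)(s + 4) = 0 at s ∈ {-4, -3, 1, 3}; ∂L/∂t = 6(t - 1)(t + 4) = 0 at t ∈ {-4, 1}.
The Hessian is diagonal: diag(L_ss, L_tt). Second derivatives: L_ss(-4)=6300, L_ss(-3)=-4320, L_ss(1)=7200, L_ss(3)=-15120; L_tt(-4)=-30, L_tt(1)=30.
Saddle points occur where the two diagonal entries have opposite signs: (-4, -4), (-3, 1), (1, -4), (3, 1). Count: 4.

4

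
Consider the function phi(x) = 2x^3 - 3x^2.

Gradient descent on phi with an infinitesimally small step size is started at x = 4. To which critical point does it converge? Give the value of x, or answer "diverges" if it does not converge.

1

phi'(x) = 6x(x - 1), so phi'(4) = 72.
Gradient descent moves in the -phi' direction, i.e. x is decreasing.
The nearest critical point in that direction is x = 1, where phi'' = 6 > 0 (a local minimum). The iterate converges there.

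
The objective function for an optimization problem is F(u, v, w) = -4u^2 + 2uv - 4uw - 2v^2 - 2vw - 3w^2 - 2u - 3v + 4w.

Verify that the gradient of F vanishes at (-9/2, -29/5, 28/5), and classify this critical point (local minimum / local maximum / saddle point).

local maximum

∇F = (-8u + 2v - 4w - 2, 2u - 4v - 2w - 3, -4u - 2v - 6w + 4); substituting (-9/2, -29/5, 28/5) gives ∇F = (0, 0, 0), so (-9/2, -29/5, 28/5) is indeed a critical point.
The Hessian is constant: H = [[-8, 2, -4], [2, -4, -2], [-4, -2, -6]].
Leading principal minors: Δ₁ = -8, Δ₂ = 28, Δ₃ = -40.
The minors alternate sign starting negative (−, +, −), so H is negative definite: a local maximum.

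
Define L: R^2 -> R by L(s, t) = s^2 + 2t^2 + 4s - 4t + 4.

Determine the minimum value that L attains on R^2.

L(s,t) separates as P(s) + Q(t) + 4, so its minimum is min P + min Q + 4.
P'(s) = 2s + 4 vanishes at s ∈ {-2}; Q'(t) = 4(t - 1) vanishes at t ∈ {1}.
Local minima of P (where P''>0): P(-2)=-4. Local minima of Q: Q(1)=-2.
So the global minimum of L is P(-2) + Q(1) + 4 = -4 − 2 + 4 = -2, attained at (-2, 1).

-2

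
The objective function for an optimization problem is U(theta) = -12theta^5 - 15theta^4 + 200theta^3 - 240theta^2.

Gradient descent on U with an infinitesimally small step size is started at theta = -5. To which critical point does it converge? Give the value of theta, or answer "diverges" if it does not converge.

-4

U'(theta) = -60theta(theta - 2)(theta - 1)(theta + 4), so U'(-5) = -12600.
Gradient descent moves in the -U' direction, i.e. theta is increasing.
The nearest critical point in that direction is theta = -4, where U'' = 7200 > 0 (a local minimum). The iterate converges there.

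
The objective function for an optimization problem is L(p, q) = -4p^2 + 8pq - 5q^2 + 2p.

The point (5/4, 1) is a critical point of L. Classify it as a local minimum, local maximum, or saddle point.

local maximum

The Hessian of L is constant: H = [[-8, 8], [8, -10]].
det(H) = (-8)·(-10) − 8² = 16.
det(H) > 0 and tr(H) = -18 < 0, so H is negative definite and the point is a local maximum.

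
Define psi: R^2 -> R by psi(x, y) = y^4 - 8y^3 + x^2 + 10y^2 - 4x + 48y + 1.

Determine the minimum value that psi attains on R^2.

-32

psi(x,y) separates as P(x) + Q(y) + 1, so its minimum is min P + min Q + 1.
P'(x) = 2x - 4 vanishes at x ∈ {2}; Q'(y) = 4(y - 4)(y - 3)(y + 1) vanishes at y ∈ {-1, 3, 4}.
Local minima of P (where P''>0): P(2)=-4. Local minima of Q: Q(-1)=-29, Q(4)=96.
So the global minimum of psi is P(2) + Q(-1) + 1 = -4 − 29 + 1 = -32, attained at (2, -1).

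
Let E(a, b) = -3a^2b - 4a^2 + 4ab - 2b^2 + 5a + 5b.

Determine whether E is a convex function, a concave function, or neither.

The term -3a^2b is cubic, so the Hessian is not constant.
∂²E/∂a² = -6b - 8, which takes both signs as b varies (negative for sufficiently large b). A diagonal entry of the Hessian changing sign means the Hessian is neither positive- nor negative-semidefinite on all of R^2.

neither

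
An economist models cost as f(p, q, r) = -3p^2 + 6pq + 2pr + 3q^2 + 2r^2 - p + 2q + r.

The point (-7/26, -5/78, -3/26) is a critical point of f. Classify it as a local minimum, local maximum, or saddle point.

saddle point

The Hessian is constant: H = [[-6, 6, 2], [6, 6, 0], [2, 0, 4]].
Leading principal minors: Δ₁ = -6, Δ₂ = -72, Δ₃ = -312.
The minors fit neither the all-positive nor the alternating-sign pattern, so H is indefinite: a saddle point.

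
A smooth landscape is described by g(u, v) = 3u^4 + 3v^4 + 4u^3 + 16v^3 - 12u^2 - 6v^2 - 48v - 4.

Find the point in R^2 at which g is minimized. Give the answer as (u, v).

g(u,v) separates as P(u) + Q(v) − 4, so its minimum is min P + min Q − 4.
P'(u) = 12u(u - 1)(u + 2) vanishes at u ∈ {-2, 0, 1}; Q'(v) = 12(v - 1)(v + 1)(v + 4) vanishes at v ∈ {-4, -1, 1}.
Local minima of P (where P''>0): P(-2)=-32, P(1)=-5. Local minima of Q: Q(-4)=-160, Q(1)=-35.
So the global minimum of g is P(-2) + Q(-4) − 4 = -32 − 160 − 4 = -196, attained at (-2, -4).

(-2, -4)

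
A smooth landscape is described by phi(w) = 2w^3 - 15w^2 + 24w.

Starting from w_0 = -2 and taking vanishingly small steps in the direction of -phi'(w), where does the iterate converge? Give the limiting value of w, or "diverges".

diverges

phi'(w) = 6(w - 4)(w - 1), so phi'(-2) = 108.
Gradient descent moves in the -phi' direction, i.e. w is decreasing.
There is no critical point below w=-2, and phi' keeps the same sign, so the iterate runs off to −∞.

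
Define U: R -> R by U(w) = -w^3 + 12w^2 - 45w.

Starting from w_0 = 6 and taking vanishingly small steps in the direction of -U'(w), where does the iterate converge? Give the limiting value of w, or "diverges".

diverges

U'(w) = -3(w - 5)(w - 3), so U'(6) = -9.
Gradient descent moves in the -U' direction, i.e. w is increasing.
There is no critical point above w=6, and U' keeps the same sign, so the iterate runs off to +∞.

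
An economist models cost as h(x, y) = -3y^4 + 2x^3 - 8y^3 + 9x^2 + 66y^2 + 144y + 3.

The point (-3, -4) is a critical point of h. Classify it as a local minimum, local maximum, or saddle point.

The mixed partial ∂²h/∂x∂y is 0, so the Hessian at any point is diag(h_xx, h_yy) = diag(6(2x + 3), 12(-3y^2 - 4y + 11)).
At (-3, -4): H = diag(-18, -252).
Both eigenvalues are negative, so H is negative definite: a local maximum.

local maximum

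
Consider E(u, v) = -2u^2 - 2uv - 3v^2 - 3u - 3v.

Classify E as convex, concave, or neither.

concave

E is quadratic, so its Hessian is the constant matrix H = [[-4, -2], [-2, -6]].
det(H) = 20, tr(H) = -10.
det(H) > 0 and tr(H) < 0, so H is negative definite everywhere: concave.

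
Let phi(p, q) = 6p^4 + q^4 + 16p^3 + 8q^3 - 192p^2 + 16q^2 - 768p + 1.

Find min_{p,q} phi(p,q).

phi(p,q) separates as A(p) + B(q) + 1, so its minimum is min A + min B + 1.
A'(p) = 24(p - 4)(p + 2)(p + 4) vanishes at p ∈ {-4, -2, 4}; B'(q) = 4q(q + 2)(q + 4) vanishes at q ∈ {-4, -2, 0}.
Local minima of A (where A''>0): A(-4)=512, A(4)=-3584. Local minima of B: B(-4)=0, B(0)=0.
So the global minimum of phi is A(4) + B(-4) + 1 = -3584 + 0 + 1 = -3583, attained at (4, -4).

-3583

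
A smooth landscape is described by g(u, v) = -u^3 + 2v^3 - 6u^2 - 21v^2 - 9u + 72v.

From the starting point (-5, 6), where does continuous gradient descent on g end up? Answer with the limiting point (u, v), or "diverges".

(-3, 4)

g is separable, so gradient descent decouples: u follows -∂g/∂u, v follows -∂g/∂v.
∂g/∂u = -3(u + 1)(u + 3); at u=-5 this is -24, so u increases.
∂g/∂v = 6(v - 4)(v - 3); at v=6 this is 36, so v decreases.
u converges to its nearest critical value -3 (a local min of the u-part); v converges to 4. The iterate converges to (-3, 4).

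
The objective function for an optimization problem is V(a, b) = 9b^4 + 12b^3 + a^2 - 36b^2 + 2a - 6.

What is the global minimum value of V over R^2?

V(a,b) separates as P(a) + Q(b) − 6, so its minimum is min P + min Q − 6.
P'(a) = 2a + 2 vanishes at a ∈ {-1}; Q'(b) = 36b(b - 1)(b + 2) vanishes at b ∈ {-2, 0, 1}.
Local minima of P (where P''>0): P(-1)=-1. Local minima of Q: Q(-2)=-96, Q(1)=-15.
So the global minimum of V is P(-1) + Q(-2) − 6 = -1 − 96 − 6 = -103, attained at (-1, -2).

-103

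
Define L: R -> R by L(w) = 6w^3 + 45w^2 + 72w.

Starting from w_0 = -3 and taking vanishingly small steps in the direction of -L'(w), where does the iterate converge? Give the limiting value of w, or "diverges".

L'(w) = 18(w + 1)(w + 4), so L'(-3) = -36.
Gradient descent moves in the -L' direction, i.e. w is increasing.
The nearest critical point in that direction is w = -1, where L'' = 54 > 0 (a local minimum). The iterate converges there.

-1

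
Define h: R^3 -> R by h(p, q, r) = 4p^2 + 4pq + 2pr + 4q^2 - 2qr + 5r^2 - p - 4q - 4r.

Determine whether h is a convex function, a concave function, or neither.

h is quadratic, so its Hessian is the constant matrix H = [[8, 4, 2], [4, 8, -2], [2, -2, 10]].
Leading principal minors: 8, 48, 384.
All positive ⇒ H ≻ 0 ⇒ convex.

convex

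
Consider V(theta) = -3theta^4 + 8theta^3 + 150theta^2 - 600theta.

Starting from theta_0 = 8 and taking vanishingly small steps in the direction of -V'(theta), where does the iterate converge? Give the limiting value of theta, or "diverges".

diverges

V'(theta) = -12(theta - 5)(theta - 2)(theta + 5), so V'(8) = -2808.
Gradient descent moves in the -V' direction, i.e. theta is increasing.
There is no critical point above theta=8, and V' keeps the same sign, so the iterate runs off to +∞.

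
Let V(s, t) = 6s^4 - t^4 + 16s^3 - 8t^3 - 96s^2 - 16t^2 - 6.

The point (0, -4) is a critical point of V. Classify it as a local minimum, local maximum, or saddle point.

The mixed partial ∂²V/∂s∂t is 0, so the Hessian at any point is diag(V_ss, V_tt) = diag(24(3s^2 + 4s - 8), -4(3t^2 + 12t + 8)).
At (0, -4): H = diag(-192, -32).
Both eigenvalues are negative, so H is negative definite: a local maximum.

local maximum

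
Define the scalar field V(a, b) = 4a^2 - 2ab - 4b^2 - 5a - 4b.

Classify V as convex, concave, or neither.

neither

V is quadratic, so its Hessian is the constant matrix H = [[8, -2], [-2, -8]].
det(H) = -68, tr(H) = 0.
det(H) < 0, so H is indefinite: neither convex nor concave.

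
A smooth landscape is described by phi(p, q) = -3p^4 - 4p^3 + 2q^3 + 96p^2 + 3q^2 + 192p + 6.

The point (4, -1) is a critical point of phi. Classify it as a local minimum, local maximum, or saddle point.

The mixed partial ∂²phi/∂p∂q is 0, so the Hessian at any point is diag(phi_pp, phi_qq) = diag(12(-3p^2 - 2p + 16), 6(2q + 1)).
At (4, -1): H = diag(-480, -6).
Both eigenvalues are negative, so H is negative definite: a local maximum.

local maximum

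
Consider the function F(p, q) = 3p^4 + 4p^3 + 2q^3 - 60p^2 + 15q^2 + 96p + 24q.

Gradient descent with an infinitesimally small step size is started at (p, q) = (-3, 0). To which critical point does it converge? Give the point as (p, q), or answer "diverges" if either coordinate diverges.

F is separable, so gradient descent decouples: p follows -∂F/∂p, q follows -∂F/∂q.
∂F/∂p = 12(p - 2)(p - 1)(p + 4); at p=-3 this is 240, so p decreases.
∂F/∂q = 6(q + 1)(q + 4); at q=0 this is 24, so q decreases.
p converges to its nearest critical value -4 (a local min of the p-part); q converges to -1. The iterate converges to (-4, -1).

(-4, -1)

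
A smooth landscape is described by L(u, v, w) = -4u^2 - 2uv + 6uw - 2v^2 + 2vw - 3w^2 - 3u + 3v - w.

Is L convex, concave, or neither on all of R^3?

concave

L is quadratic, so its Hessian is the constant matrix H = [[-8, -2, 6], [-2, -4, 2], [6, 2, -6]].
Leading principal minors: -8, 28, -40.
Signs alternate −, +, − ⇒ H ≺ 0 ⇒ concave.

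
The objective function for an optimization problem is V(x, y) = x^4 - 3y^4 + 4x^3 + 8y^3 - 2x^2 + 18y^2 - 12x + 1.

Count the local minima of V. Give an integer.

V separates as a function of x plus a function of y, so ∇V=0 decouples.
∂V/∂x = 4(x - 1)(x + 1)(x + 3) = 0 at x ∈ {-3, -1, 1}; ∂V/∂y = -12y(y - 3)(y + 1) = 0 at y ∈ {-1, 0, 3}.
The Hessian is diagonal: diag(V_xx, V_yy). Second derivatives: V_xx(-3)=32, V_xx(-1)=-16, V_xx(1)=32; V_yy(-1)=-48, V_yy(0)=36, V_yy(3)=-144.
Local minima occur where both diagonal entries positive: (-3, 0), (1, 0). Count: 2.

2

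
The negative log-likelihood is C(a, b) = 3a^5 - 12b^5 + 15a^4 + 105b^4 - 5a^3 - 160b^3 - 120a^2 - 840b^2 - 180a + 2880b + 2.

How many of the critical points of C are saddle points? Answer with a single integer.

C separates as a function of a plus a function of b, so ∇C=0 decouples.
∂C/∂a = 15(a - 2)(a + 1)(a + 2)(a + 3) = 0 at a ∈ {-3, -2, -1, 2}; ∂C/∂b = -60(b - 4)(b - 3)(b - 2)(b + 2) = 0 at b ∈ {-2, 2, 3, 4}.
The Hessian is diagonal: diag(C_aa, C_bb). Second derivatives: C_aa(-3)=-150, C_aa(-2)=60, C_aa(-1)=-90, C_aa(2)=900; C_bb(-2)=7200, C_bb(2)=-480, C_bb(3)=300, C_bb(4)=-720.
Saddle points occur where the two diagonal entries have opposite signs: (-3, -2), (-3, 3), (-2, 2), (-2, 4), (-1, -2), (-1, 3), (2, 2), (2, 4). Count: 8.

8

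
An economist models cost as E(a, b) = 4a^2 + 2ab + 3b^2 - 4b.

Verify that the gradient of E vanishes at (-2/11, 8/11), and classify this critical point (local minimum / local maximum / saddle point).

∇E = (8a + 2b, 2a + 6b - 4); substituting (-2/11, 8/11) gives ∇E = (0, 0), so (-2/11, 8/11) is indeed a critical point.
The Hessian of E is constant: H = [[8, 2], [2, 6]].
det(H) = 8·6 − 2² = 44.
det(H) > 0 and tr(H) = 14 > 0, so H is positive definite and the point is a local minimum.

local minimum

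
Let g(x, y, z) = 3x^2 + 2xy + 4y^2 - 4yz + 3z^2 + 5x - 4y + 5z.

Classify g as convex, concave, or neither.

convex

g is quadratic, so its Hessian is the constant matrix H = [[6, 2, 0], [2, 8, -4], [0, -4, 6]].
Leading principal minors: 6, 44, 168.
All positive ⇒ H ≻ 0 ⇒ convex.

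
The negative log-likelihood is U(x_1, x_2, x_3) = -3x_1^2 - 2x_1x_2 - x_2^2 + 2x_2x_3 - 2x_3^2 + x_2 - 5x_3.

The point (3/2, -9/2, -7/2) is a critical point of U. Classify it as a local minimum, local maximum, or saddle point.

The Hessian is constant: H = [[-6, -2, 0], [-2, -2, 2], [0, 2, -4]].
Leading principal minors: Δ₁ = -6, Δ₂ = 8, Δ₃ = -8.
The minors alternate sign starting negative (−, +, −), so H is negative definite: a local maximum.

local maximum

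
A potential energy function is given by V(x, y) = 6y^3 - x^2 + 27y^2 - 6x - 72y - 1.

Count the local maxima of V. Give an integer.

1

V separates as a function of x plus a function of y, so ∇V=0 decouples.
∂V/∂x = -2(x + 3) = 0 at x ∈ {-3}; ∂V/∂y = 18(y - 1)(y + 4) = 0 at y ∈ {-4, 1}.
The Hessian is diagonal: diag(V_xx, V_yy). Second derivatives: V_xx(-3)=-2; V_yy(-4)=-90, V_yy(1)=90.
Local maxima occur where both diagonal entries negative: (-3, -4). Count: 1.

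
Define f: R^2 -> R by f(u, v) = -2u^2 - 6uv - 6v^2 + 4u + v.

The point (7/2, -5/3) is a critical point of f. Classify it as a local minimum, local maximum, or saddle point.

local maximum

The Hessian of f is constant: H = [[-4, -6], [-6, -12]].
det(H) = (-4)·(-12) − (-6)² = 12.
det(H) > 0 and tr(H) = -16 < 0, so H is negative definite and the point is a local maximum.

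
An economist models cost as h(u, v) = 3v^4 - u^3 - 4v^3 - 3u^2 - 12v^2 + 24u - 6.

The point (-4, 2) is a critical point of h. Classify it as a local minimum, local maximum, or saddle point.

local minimum

The mixed partial ∂²h/∂u∂v is 0, so the Hessian at any point is diag(h_uu, h_vv) = diag(-6(u + 1), 12(3v^2 - 2v - 2)).
At (-4, 2): H = diag(18, 72).
Both eigenvalues are positive, so H is positive definite: a local minimum.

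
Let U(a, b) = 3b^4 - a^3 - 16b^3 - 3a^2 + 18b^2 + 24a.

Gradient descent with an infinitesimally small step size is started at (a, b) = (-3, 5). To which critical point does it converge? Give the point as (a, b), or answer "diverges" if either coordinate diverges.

(-4, 3)

U is separable, so gradient descent decouples: a follows -∂U/∂a, b follows -∂U/∂b.
∂U/∂a = -3(a - 2)(a + 4); at a=-3 this is 15, so a decreases.
∂U/∂b = 12b(b - 3)(b - 1); at b=5 this is 480, so b decreases.
a converges to its nearest critical value -4 (a local min of the a-part); b converges to 3. The iterate converges to (-4, 3).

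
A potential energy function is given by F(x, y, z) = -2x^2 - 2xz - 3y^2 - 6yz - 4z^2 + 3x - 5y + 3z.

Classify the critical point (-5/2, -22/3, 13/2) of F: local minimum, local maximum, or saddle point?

local maximum

The Hessian is constant: H = [[-4, 0, -2], [0, -6, -6], [-2, -6, -8]].
Leading principal minors: Δ₁ = -4, Δ₂ = 24, Δ₃ = -24.
The minors alternate sign starting negative (−, +, −), so H is negative definite: a local maximum.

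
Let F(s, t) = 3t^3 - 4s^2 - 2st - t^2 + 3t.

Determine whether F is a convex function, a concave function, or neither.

The term 3t^3 is cubic, so the Hessian is not constant.
∂²F/∂t² = 18t - 2, which takes both signs as t varies (negative for sufficiently negative t). A diagonal entry of the Hessian changing sign means the Hessian is neither positive- nor negative-semidefinite on all of R^2.

neither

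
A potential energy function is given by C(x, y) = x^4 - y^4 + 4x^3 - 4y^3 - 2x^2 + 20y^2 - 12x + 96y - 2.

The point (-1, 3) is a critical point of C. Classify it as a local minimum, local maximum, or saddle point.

local maximum

The mixed partial ∂²C/∂x∂y is 0, so the Hessian at any point is diag(C_xx, C_yy) = diag(4(3x^2 + 6x - 1), 4(-3y^2 - 6y + 10)).
At (-1, 3): H = diag(-16, -140).
Both eigenvalues are negative, so H is negative definite: a local maximum.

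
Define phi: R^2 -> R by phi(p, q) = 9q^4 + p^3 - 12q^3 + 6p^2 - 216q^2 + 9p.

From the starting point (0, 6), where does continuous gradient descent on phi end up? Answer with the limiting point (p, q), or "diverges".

(-1, 4)

phi is separable, so gradient descent decouples: p follows -∂phi/∂p, q follows -∂phi/∂q.
∂phi/∂p = 3(p + 1)(p + 3); at p=0 this is 9, so p decreases.
∂phi/∂q = 36q(q - 4)(q + 3); at q=6 this is 3888, so q decreases.
p converges to its nearest critical value -1 (a local min of the p-part); q converges to 4. The iterate converges to (-1, 4).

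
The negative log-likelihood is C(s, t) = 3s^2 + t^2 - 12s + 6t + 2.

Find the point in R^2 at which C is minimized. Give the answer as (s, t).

(2, -3)

C(s,t) separates as P(s) + Q(t) + 2, so its minimum is min P + min Q + 2.
P'(s) = 6s - 12 vanishes at s ∈ {2}; Q'(t) = 2(t + 3) vanishes at t ∈ {-3}.
Local minima of P (where P''>0): P(2)=-12. Local minima of Q: Q(-3)=-9.
So the global minimum of C is P(2) + Q(-3) + 2 = -12 − 9 + 2 = -19, attained at (2, -3).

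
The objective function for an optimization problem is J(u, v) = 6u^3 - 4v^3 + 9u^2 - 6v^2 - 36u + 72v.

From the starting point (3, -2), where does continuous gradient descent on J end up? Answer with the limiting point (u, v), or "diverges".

J is separable, so gradient descent decouples: u follows -∂J/∂u, v follows -∂J/∂v.
∂J/∂u = 18(u - 1)(u + 2); at u=3 this is 180, so u decreases.
∂J/∂v = -12(v - 2)(v + 3); at v=-2 this is 48, so v decreases.
u converges to its nearest critical value 1 (a local min of the u-part); v converges to -3. The iterate converges to (1, -3).

(1, -3)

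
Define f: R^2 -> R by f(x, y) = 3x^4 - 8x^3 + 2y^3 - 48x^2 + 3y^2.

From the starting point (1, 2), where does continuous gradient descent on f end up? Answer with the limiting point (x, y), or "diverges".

f is separable, so gradient descent decouples: x follows -∂f/∂x, y follows -∂f/∂y.
∂f/∂x = 12x(x - 4)(x + 2); at x=1 this is -108, so x increases.
∂f/∂y = 6y(y + 1); at y=2 this is 36, so y decreases.
x converges to its nearest critical value 4 (a local min of the x-part); y converges to 0. The iterate converges to (4, 0).

(4, 0)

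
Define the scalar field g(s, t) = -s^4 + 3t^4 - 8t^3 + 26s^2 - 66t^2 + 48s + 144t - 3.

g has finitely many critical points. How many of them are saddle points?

5

g separates as a function of s plus a function of t, so ∇g=0 decouples.
∂g/∂s = -4(s - 4)(s + 1)(s + 3) = 0 at s ∈ {-3, -1, 4}; ∂g/∂t = 12(t - 4)(t - 1)(t + 3) = 0 at t ∈ {-3, 1, 4}.
The Hessian is diagonal: diag(g_ss, g_tt). Second derivatives: g_ss(-3)=-56, g_ss(-1)=40, g_ss(4)=-140; g_tt(-3)=336, g_tt(1)=-144, g_tt(4)=252.
Saddle points occur where the two diagonal entries have opposite signs: (-3, -3), (-3, 4), (-1, 1), (4, -3), (4, 4). Count: 5.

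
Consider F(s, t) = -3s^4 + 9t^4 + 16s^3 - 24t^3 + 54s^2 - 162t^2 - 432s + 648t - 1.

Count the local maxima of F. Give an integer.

F separates as a function of s plus a function of t, so ∇F=0 decouples.
∂F/∂s = -12(s - 4)(s - 3)(s + 3) = 0 at s ∈ {-3, 3, 4}; ∂F/∂t = 36(t - 3)(t - 2)(t + 3) = 0 at t ∈ {-3, 2, 3}.
The Hessian is diagonal: diag(F_ss, F_tt). Second derivatives: F_ss(-3)=-504, F_ss(3)=72, F_ss(4)=-84; F_tt(-3)=1080, F_tt(2)=-180, F_tt(3)=216.
Local maxima occur where both diagonal entries negative: (-3, 2), (4, 2). Count: 2.

2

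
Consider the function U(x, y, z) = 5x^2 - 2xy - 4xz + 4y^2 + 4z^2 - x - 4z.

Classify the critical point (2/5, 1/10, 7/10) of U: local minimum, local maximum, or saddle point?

local minimum

The Hessian is constant: H = [[10, -2, -4], [-2, 8, 0], [-4, 0, 8]].
Leading principal minors: Δ₁ = 10, Δ₂ = 76, Δ₃ = 480.
All leading minors are positive, so H is positive definite: a local minimum.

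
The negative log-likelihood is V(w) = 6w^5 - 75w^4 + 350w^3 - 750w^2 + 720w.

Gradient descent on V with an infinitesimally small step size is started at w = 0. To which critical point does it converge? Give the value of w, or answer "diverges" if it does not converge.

V'(w) = 30(w - 4)(w - 3)(w - 2)(w - 1), so V'(0) = 720.
Gradient descent moves in the -V' direction, i.e. w is decreasing.
There is no critical point below w=0, and V' keeps the same sign, so the iterate runs off to −∞.

diverges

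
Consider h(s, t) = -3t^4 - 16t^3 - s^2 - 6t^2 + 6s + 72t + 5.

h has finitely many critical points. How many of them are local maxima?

2

h separates as a function of s plus a function of t, so ∇h=0 decouples.
∂h/∂s = -2(s - 3) = 0 at s ∈ {3}; ∂h/∂t = -12(t - 1)(t + 2)(t + 3) = 0 at t ∈ {-3, -2, 1}.
The Hessian is diagonal: diag(h_ss, h_tt). Second derivatives: h_ss(3)=-2; h_tt(-3)=-48, h_tt(-2)=36, h_tt(1)=-144.
Local maxima occur where both diagonal entries negative: (3, -3), (3, 1). Count: 2.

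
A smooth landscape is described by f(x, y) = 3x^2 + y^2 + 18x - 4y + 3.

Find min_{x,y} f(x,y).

-28

f(x,y) separates as P(x) + Q(y) + 3, so its minimum is min P + min Q + 3.
P'(x) = 6x + 18 vanishes at x ∈ {-3}; Q'(y) = 2y - 4 vanishes at y ∈ {2}.
Local minima of P (where P''>0): P(-3)=-27. Local minima of Q: Q(2)=-4.
So the global minimum of f is P(-3) + Q(2) + 3 = -27 − 4 + 3 = -28, attained at (-3, 2).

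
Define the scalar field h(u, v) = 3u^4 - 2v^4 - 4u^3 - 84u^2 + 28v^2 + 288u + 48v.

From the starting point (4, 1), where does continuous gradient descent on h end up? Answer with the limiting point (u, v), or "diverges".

(3, -1)

h is separable, so gradient descent decouples: u follows -∂h/∂u, v follows -∂h/∂v.
∂h/∂u = 12(u - 3)(u - 2)(u + 4); at u=4 this is 192, so u decreases.
∂h/∂v = -8(v - 3)(v + 1)(v + 2); at v=1 this is 96, so v decreases.
u converges to its nearest critical value 3 (a local min of the u-part); v converges to -1. The iterate converges to (3, -1).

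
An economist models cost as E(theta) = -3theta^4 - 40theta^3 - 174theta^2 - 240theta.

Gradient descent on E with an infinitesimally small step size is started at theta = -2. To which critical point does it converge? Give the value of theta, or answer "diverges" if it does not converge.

-4

E'(theta) = -12(theta + 1)(theta + 4)(theta + 5), so E'(-2) = 72.
Gradient descent moves in the -E' direction, i.e. theta is decreasing.
The nearest critical point in that direction is theta = -4, where E'' = 36 > 0 (a local minimum). The iterate converges there.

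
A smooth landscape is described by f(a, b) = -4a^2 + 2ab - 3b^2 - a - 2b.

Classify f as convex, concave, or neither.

concave

f is quadratic, so its Hessian is the constant matrix H = [[-8, 2], [2, -6]].
det(H) = 44, tr(H) = -14.
det(H) > 0 and tr(H) < 0, so H is negative definite everywhere: concave.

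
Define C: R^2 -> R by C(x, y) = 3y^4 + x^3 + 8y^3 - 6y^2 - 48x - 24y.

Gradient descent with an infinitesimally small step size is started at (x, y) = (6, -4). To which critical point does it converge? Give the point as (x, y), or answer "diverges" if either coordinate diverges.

(4, -2)

C is separable, so gradient descent decouples: x follows -∂C/∂x, y follows -∂C/∂y.
∂C/∂x = 3(x - 4)(x + 4); at x=6 this is 60, so x decreases.
∂C/∂y = 12(y - 1)(y + 1)(y + 2); at y=-4 this is -360, so y increases.
x converges to its nearest critical value 4 (a local min of the x-part); y converges to -2. The iterate converges to (4, -2).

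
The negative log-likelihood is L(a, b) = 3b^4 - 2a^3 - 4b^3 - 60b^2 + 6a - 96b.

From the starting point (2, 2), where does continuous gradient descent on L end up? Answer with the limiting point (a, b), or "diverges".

L is separable, so gradient descent decouples: a follows -∂L/∂a, b follows -∂L/∂b.
∂L/∂a = -6(a - 1)(a + 1); at a=2 this is -18, so a increases.
∂L/∂b = 12(b - 4)(b + 1)(b + 2); at b=2 this is -288, so b increases.
The a-coordinate has no critical point in that direction and runs off to infinity.

diverges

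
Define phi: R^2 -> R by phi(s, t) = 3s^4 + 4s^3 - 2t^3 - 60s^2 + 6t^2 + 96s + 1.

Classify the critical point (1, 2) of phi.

local maximum

The mixed partial ∂²phi/∂s∂t is 0, so the Hessian at any point is diag(phi_ss, phi_tt) = diag(12(3s^2 + 2s - 10), 12(-t + 1)).
At (1, 2): H = diag(-60, -12).
Both eigenvalues are negative, so H is negative definite: a local maximum.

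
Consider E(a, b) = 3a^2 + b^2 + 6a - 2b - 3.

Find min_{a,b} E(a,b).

E(a,b) separates as P(a) + Q(b) − 3, so its minimum is min P + min Q − 3.
P'(a) = 6a + 6 vanishes at a ∈ {-1}; Q'(b) = 2b - 2 vanishes at b ∈ {1}.
Local minima of P (where P''>0): P(-1)=-3. Local minima of Q: Q(1)=-1.
So the global minimum of E is P(-1) + Q(1) − 3 = -3 − 1 − 3 = -7, attained at (-1, 1).

-7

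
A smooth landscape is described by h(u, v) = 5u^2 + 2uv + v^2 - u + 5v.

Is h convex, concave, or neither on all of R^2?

convex

h is quadratic, so its Hessian is the constant matrix H = [[10, 2], [2, 2]].
det(H) = 16, tr(H) = 12.
det(H) > 0 and tr(H) > 0, so H is positive definite everywhere: convex.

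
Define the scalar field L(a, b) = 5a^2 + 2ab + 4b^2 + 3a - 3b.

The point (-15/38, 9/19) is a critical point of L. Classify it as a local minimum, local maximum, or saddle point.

The Hessian of L is constant: H = [[10, 2], [2, 8]].
det(H) = 10·8 − 2² = 76.
det(H) > 0 and tr(H) = 18 > 0, so H is positive definite and the point is a local minimum.

local minimum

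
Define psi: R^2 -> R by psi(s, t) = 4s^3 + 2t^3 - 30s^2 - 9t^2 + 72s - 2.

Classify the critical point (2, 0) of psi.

The mixed partial ∂²psi/∂s∂t is 0, so the Hessian at any point is diag(psi_ss, psi_tt) = diag(12(2s - 5), 6(2t - 3)).
At (2, 0): H = diag(-12, -18).
Both eigenvalues are negative, so H is negative definite: a local maximum.

local maximum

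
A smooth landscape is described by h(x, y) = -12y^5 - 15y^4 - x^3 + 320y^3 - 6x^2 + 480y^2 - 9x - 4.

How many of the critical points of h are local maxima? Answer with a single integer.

h separates as a function of x plus a function of y, so ∇h=0 decouples.
∂h/∂x = -3(x + 1)(x + 3) = 0 at x ∈ {-3, -1}; ∂h/∂y = -60y(y - 4)(y + 1)(y + 4) = 0 at y ∈ {-4, -1, 0, 4}.
The Hessian is diagonal: diag(h_xx, h_yy). Second derivatives: h_xx(-3)=6, h_xx(-1)=-6; h_yy(-4)=5760, h_yy(-1)=-900, h_yy(0)=960, h_yy(4)=-9600.
Local maxima occur where both diagonal entries negative: (-1, -1), (-1, 4). Count: 2.

2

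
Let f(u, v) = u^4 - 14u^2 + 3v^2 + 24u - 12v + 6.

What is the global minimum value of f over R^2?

f(u,v) separates as P(u) + Q(v) + 6, so its minimum is min P + min Q + 6.
P'(u) = 4(u - 2)(u - 1)(u + 3) vanishes at u ∈ {-3, 1, 2}; Q'(v) = 6v - 12 vanishes at v ∈ {2}.
Local minima of P (where P''>0): P(-3)=-117, P(2)=8. Local minima of Q: Q(2)=-12.
So the global minimum of f is P(-3) + Q(2) + 6 = -117 − 12 + 6 = -123, attained at (-3, 2).

-123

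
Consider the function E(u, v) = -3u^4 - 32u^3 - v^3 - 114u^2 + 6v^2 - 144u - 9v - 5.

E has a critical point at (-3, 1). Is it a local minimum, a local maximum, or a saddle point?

local minimum

The mixed partial ∂²E/∂u∂v is 0, so the Hessian at any point is diag(E_uu, E_vv) = diag(-12(3u^2 + 16u + 19), 6(-v + 2)).
At (-3, 1): H = diag(24, 6).
Both eigenvalues are positive, so H is positive definite: a local minimum.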